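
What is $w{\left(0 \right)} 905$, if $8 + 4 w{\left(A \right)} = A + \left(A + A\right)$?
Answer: $-1810$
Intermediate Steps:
$w{\left(A \right)} = -2 + \frac{3 A}{4}$ ($w{\left(A \right)} = -2 + \frac{A + \left(A + A\right)}{4} = -2 + \frac{A + 2 A}{4} = -2 + \frac{3 A}{4}$)
$w{\left(0 \right)} 905 = \left(-2 + \frac{3}{4} \cdot 0\right) 905 = \left(-2 + 0\right) 905 = \left(-2\right) 905 = -1810$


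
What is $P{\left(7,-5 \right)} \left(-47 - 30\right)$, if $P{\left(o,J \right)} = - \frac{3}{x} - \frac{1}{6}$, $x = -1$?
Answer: $- \frac{1309}{6} \approx -218.17$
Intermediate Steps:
$P{\left(o,J \right)} = \frac{17}{6}$ ($P{\left(o,J \right)} = - \frac{3}{-1} - \frac{1}{6} = \left(-3\right) \left(-1\right) - \frac{1}{6} = 3 - \frac{1}{6} = \frac{17}{6}$)
$P{\left(7,-5 \right)} \left(-47 - 30\right) = \frac{17 \left(-47 - 30\right)}{6} = \frac{17}{6} \left(-77\right) = - \frac{1309}{6}$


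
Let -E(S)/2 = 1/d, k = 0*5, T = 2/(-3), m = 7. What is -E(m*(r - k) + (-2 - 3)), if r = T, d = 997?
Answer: 2/997 ≈ 0.0020060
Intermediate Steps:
T = -⅔ (T = 2*(-⅓) = -⅔ ≈ -0.66667)
k = 0
r = -⅔ ≈ -0.66667
E(S) = -2/997
-E(m*(r - k) + (-2 - 3)) = -1*(-2/997) = 2/997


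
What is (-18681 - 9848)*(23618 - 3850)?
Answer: -563961272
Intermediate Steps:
(-18681 - 9848)*(23618 - 3850) = -28529*19768 = -563961272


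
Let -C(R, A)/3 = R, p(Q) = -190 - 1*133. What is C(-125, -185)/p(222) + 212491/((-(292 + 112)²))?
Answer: -129840593/52718768 ≈ -2.4629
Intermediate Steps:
p(Q) = -323 (p(Q) = -190 - 133 = -323)
C(R, A) = -3*R
C(-125, -185)/p(222) + 212491/((-(292 + 112)²)) = -3*(-125)/(-323) + 212491/((-(292 + 112)²)) = 375*(-1/323) + 212491/((-1*404²)) = -375/323 + 212491/((-1*163216)) = -375/323 + 212491/(-163216) = -375/323 + 212491*(-1/163216) = -375/323 - 212491/163216 = -129840593/52718768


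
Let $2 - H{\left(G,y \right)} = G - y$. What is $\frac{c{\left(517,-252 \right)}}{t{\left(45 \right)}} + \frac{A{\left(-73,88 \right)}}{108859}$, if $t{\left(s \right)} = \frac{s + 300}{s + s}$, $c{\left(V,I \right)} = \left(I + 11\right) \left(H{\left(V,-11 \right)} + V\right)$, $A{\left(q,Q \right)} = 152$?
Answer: $\frac{61595414}{108859} \approx 565.83$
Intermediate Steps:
$H{\left(G,y \right)} = 2 + y - G$ ($H{\left(G,y \right)} = 2 - \left(G - y\right) = 2 + y - G$)
$c{\left(V,I \right)} = -99 - 9 I$ ($c{\left(V,I \right)} = \left(I + 11\right) \left(\left(2 - 11 - V\right) + V\right) = \left(11 + I\right) \left(\left(-9 - V\right) + V\right) = \left(11 + I\right) \left(-9\right) = -99 - 9 I$)
$t{\left(s \right)} = \frac{300 + s}{2 s}$
$\frac{c{\left(517,-252 \right)}}{t{\left(45 \right)}} + \frac{A{\left(-73,88 \right)}}{108859} = \frac{-99 - -2268}{\frac{1}{2} \cdot \frac{1}{45} \left(300 + 45\right)} + \frac{152}{108859} = \frac{-99 + 2268}{\frac{1}{2} \cdot \frac{1}{45} \cdot 345} + 152 \cdot \frac{1}{108859} = \frac{2169}{\frac{23}{6}} + \frac{152}{108859} = 2169 \cdot \frac{6}{23} + \frac{152}{108859} = \frac{13014}{23} + \frac{152}{108859} = \frac{61595414}{108859}$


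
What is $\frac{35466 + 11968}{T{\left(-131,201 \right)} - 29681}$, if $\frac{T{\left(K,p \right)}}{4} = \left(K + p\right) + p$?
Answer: $- \frac{47434}{28597} \approx -1.6587$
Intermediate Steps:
$T{\left(K,p \right)} = 4 K + 8 p$ ($T{\left(K,p \right)} = 4 \left(\left(K + p\right) + p\right) = 4 \left(K + 2 p\right) = 4 K + 8 p$)
$\frac{35466 + 11968}{T{\left(-131,201 \right)} - 29681} = \frac{35466 + 11968}{\left(4 \left(-131\right) + 8 \cdot 201\right) - 29681} = \frac{47434}{\left(-524 + 1608\right) - 29681} = \frac{47434}{1084 - 29681} = \frac{47434}{-28597} = 47434 \left(- \frac{1}{28597}\right) = - \frac{47434}{28597}$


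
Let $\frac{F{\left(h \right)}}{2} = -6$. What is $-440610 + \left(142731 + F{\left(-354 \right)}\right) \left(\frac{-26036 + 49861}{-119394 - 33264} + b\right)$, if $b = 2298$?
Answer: $\frac{16665438672947}{50886} \approx 3.2751 \cdot 10^{8}$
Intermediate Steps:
$F{\left(h \right)} = -12$ ($F{\left(h \right)} = 2 \left(-6\right) = -12$)
$-440610 + \left(142731 + F{\left(-354 \right)}\right) \left(\frac{-26036 + 49861}{-119394 - 33264} + b\right) = -440610 + \left(142731 - 12\right) \left(\frac{-26036 + 49861}{-119394 - 33264} + 2298\right) = -440610 + 142719 \left(\frac{23825}{-152658} + 2298\right) = -440610 + 142719 \left(23825 \left(- \frac{1}{152658}\right) + 2298\right) = -440610 + 142719 \left(- \frac{23825}{152658} + 2298\right) = -440610 + 142719 \cdot \frac{350784259}{152658} = -440610 + \frac{16687859553407}{50886} = \frac{16665438672947}{50886}$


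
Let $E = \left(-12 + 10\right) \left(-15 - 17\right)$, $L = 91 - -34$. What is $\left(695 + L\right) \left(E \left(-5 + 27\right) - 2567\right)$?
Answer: $-950380$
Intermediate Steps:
$L = 125$ ($L = 91 + 34 = 125$)
$E = 64$ ($E = \left(-2\right) \left(-32\right) = 64$)
$\left(695 + L\right) \left(E \left(-5 + 27\right) - 2567\right) = \left(695 + 125\right) \left(64 \left(-5 + 27\right) - 2567\right) = 820 \left(64 \cdot 22 - 2567\right) = 820 \left(1408 - 2567\right) = 820 \left(-1159\right) = -950380$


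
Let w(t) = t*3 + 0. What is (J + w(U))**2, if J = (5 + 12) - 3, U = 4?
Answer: 676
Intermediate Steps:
w(t) = 3*t (w(t) = 3*t + 0 = 3*t)
J = 14 (J = 17 - 3 = 14)
(J + w(U))**2 = (14 + 3*4)**2 = (14 + 12)**2 = 26**2 = 676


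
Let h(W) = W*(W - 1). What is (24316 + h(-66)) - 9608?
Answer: 19130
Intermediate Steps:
h(W) = W*(-1 + W)
(24316 + h(-66)) - 9608 = (24316 - 66*(-1 - 66)) - 9608 = (24316 - 66*(-67)) - 9608 = (24316 + 4422) - 9608 = 28738 - 9608 = 19130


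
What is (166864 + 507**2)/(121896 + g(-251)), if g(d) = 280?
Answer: 18431/5312 ≈ 3.4697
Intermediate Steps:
(166864 + 507**2)/(121896 + g(-251)) = (166864 + 507**2)/(121896 + 280) = (166864 + 257049)/122176 = 423913*(1/122176) = 18431/5312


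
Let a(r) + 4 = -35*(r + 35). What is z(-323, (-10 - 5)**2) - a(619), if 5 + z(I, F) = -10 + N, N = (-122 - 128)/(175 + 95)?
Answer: 617708/27 ≈ 22878.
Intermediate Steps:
a(r) = -1229 - 35*r (a(r) = -4 - 35*(r + 35) = -4 - 35*(35 + r) = -4 + (-1225 - 35*r) = -1229 - 35*r)
N = -25/27 (N = -250/270 = -250*1/270 = -25/27 ≈ -0.92593)
z(I, F) = -430/27 (z(I, F) = -5 + (-10 - 25/27) = -5 - 295/27 = -430/27)
z(-323, (-10 - 5)**2) - a(619) = -430/27 - (-1229 - 35*619) = -430/27 - (-1229 - 21665) = -430/27 - 1*(-22894) = -430/27 + 22894 = 617708/27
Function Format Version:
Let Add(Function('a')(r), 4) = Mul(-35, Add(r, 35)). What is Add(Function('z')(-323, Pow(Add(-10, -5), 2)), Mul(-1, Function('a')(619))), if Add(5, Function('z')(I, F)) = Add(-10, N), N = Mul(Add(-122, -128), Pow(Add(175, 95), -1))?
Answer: Rational(617708, 27) ≈ 22878.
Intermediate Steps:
Function('a')(r) = Add(-1229, Mul(-35, r)) (Function('a')(r) = Add(-4, Mul(-35, Add(r, 35))) = Add(-4, Mul(-35, Add(35, r))) = Add(-4, Add(-1225, Mul(-35, r))) = Add(-1229, Mul(-35, r)))
N = Rational(-25, 27) (N = Mul(-250, Pow(270, -1)) = Mul(-250, Rational(1, 270)) = Rational(-25, 27) ≈ -0.92593)
Function('z')(I, F) = Rational(-430, 27) (Function('z')(I, F) = Add(-5, Add(-10, Rational(-25, 27))) = Add(-5, Rational(-295, 27)) = Rational(-430, 27))
Add(Function('z')(-323, Pow(Add(-10, -5), 2)), Mul(-1, Function('a')(619))) = Add(Rational(-430, 27), Mul(-1, Add(-1229, Mul(-35, 619)))) = Add(Rational(-430, 27), Mul(-1, Add(-1229, -21665))) = Add(Rational(-430, 27), Mul(-1, -22894)) = Add(Rational(-430, 27), 22894) = Rational(617708, 27)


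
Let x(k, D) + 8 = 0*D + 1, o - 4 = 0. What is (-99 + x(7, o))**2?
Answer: 11236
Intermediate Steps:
o = 4 (o = 4 + 0 = 4)
x(k, D) = -7 (x(k, D) = -8 + (0*D + 1) = -8 + (0 + 1) = -8 + 1 = -7)
(-99 + x(7, o))**2 = (-99 - 7)**2 = (-106)**2 = 11236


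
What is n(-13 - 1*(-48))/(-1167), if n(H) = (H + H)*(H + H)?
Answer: -4900/1167 ≈ -4.1988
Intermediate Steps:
n(H) = 4*H² (n(H) = (2*H)*(2*H) = 4*H²)
n(-13 - 1*(-48))/(-1167) = (4*(-13 - 1*(-48))²)/(-1167) = (4*(-13 + 48)²)*(-1/1167) = (4*35²)*(-1/1167) = (4*1225)*(-1/1167) = 4900*(-1/1167) = -4900/1167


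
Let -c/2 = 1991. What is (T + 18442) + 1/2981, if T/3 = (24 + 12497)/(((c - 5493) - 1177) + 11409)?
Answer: 41728506774/2256617 ≈ 18492.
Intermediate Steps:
c = -3982 (c = -2*1991 = -3982)
T = 37563/757 (T = 3*((24 + 12497)/(((-3982 - 5493) - 1177) + 11409)) = 3*(12521/((-9475 - 1177) + 11409)) = 3*(12521/(-10652 + 11409)) = 3*(12521/757) = 37563/757 ≈ 49.621)
(T + 18442) + 1/2981 = (37563/757 + 18442) + 1/2981 = 13998157/757 + 1/2981 = 41728506774/2256617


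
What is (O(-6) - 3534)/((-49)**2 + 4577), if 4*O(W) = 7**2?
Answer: -14087/27912 ≈ -0.50469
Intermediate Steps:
O(W) = 49/4 (O(W) = (1/4)*7**2 = (1/4)*49 = 49/4)
(O(-6) - 3534)/((-49)**2 + 4577) = (49/4 - 3534)/((-49)**2 + 4577) = -14087/(4*(2401 + 4577)) = -14087/4/6978 = -14087/4*1/6978 = -14087/27912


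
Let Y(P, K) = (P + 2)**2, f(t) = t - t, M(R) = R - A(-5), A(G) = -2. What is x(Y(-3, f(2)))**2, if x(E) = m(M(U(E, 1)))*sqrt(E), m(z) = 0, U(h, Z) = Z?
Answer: 0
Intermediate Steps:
M(R) = 2 + R (M(R) = R - 1*(-2) = R + 2 = 2 + R)
f(t) = 0
Y(P, K) = (2 + P)**2
x(E) = 0 (x(E) = 0*sqrt(E) = 0)
x(Y(-3, f(2)))**2 = 0**2 = 0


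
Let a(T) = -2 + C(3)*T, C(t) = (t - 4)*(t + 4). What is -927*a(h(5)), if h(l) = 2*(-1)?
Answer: -11124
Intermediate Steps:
C(t) = (-4 + t)*(4 + t)
h(l) = -2
a(T) = -2 - 7*T (a(T) = -2 + (-16 + 3²)*T = -2 + (-16 + 9)*T = -2 - 7*T)
-927*a(h(5)) = -927*(-2 - 7*(-2)) = -927*(-2 + 14) = -927*12 = -11124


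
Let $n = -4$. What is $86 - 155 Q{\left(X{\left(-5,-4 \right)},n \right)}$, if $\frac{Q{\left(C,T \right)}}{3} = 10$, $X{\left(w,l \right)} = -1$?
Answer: $-4564$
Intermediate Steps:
$Q{\left(C,T \right)} = 30$ ($Q{\left(C,T \right)} = 3 \cdot 10 = 30$)
$86 - 155 Q{\left(X{\left(-5,-4 \right)},n \right)} = 86 - 4650 = -4564$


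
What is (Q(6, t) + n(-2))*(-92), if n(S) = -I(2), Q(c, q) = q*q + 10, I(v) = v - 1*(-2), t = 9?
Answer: -8004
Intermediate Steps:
I(v) = 2 + v (I(v) = v + 2 = 2 + v)
Q(c, q) = 10 + q² (Q(c, q) = q² + 10 = 10 + q²)
n(S) = -4 (n(S) = -(2 + 2) = -1*4 = -4)
(Q(6, t) + n(-2))*(-92) = ((10 + 9²) - 4)*(-92) = ((10 + 81) - 4)*(-92) = (91 - 4)*(-92) = 87*(-92) = -8004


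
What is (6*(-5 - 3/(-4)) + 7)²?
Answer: 1369/4 ≈ 342.25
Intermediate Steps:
(6*(-5 - 3/(-4)) + 7)² = (6*(-5 - 3*(-¼)) + 7)² = (6*(-5 + ¾) + 7)² = (6*(-17/4) + 7)² = (-51/2 + 7)² = (-37/2)² = 1369/4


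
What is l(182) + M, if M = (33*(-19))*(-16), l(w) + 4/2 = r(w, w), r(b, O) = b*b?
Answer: 43154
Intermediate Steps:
r(b, O) = b**2
l(w) = -2 + w**2
M = 10032 (M = -627*(-16) = 10032)
l(182) + M = (-2 + 182**2) + 10032 = (-2 + 33124) + 10032 = 33122 + 10032 = 43154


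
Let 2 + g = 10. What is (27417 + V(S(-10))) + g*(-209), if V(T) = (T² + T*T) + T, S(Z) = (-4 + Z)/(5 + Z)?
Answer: 644087/25 ≈ 25763.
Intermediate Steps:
g = 8 (g = -2 + 10 = 8)
S(Z) = (-4 + Z)/(5 + Z)
V(T) = T + 2*T² (V(T) = (T² + T²) + T = 2*T² + T = T + 2*T²)
(27417 + V(S(-10))) + g*(-209) = (27417 + ((-4 - 10)/(5 - 10))*(1 + 2*((-4 - 10)/(5 - 10)))) + 8*(-209) = (27417 + (-14/(-5))*(1 + 2*(-14/(-5)))) - 1672 = (27417 + (-⅕*(-14))*(1 + 2*(-⅕*(-14)))) - 1672 = (27417 + 14*(1 + 2*(14/5))/5) - 1672 = (27417 + 14*(1 + 28/5)/5) - 1672 = (27417 + (14/5)*(33/5)) - 1672 = (27417 + 462/25) - 1672 = 685887/25 - 1672 = 644087/25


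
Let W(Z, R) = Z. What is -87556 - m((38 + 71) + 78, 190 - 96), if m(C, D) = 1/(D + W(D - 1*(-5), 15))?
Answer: -16898309/193 ≈ -87556.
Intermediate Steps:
m(C, D) = 1/(5 + 2*D) (m(C, D) = 1/(D + (D - 1*(-5))) = 1/(D + (D + 5)) = 1/(D + (5 + D)) = 1/(5 + 2*D))
-87556 - m((38 + 71) + 78, 190 - 96) = -87556 - 1/(5 + 2*(190 - 96)) = -87556 - 1/(5 + 2*94) = -87556 - 1/(5 + 188) = -87556 - 1/193 = -16898309/193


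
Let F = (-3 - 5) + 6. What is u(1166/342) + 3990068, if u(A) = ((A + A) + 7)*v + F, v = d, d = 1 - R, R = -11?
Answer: 227443214/57 ≈ 3.9902e+6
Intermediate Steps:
d = 12 (d = 1 - 1*(-11) = 1 + 11 = 12)
v = 12
F = -2 (F = -8 + 6 = -2)
u(A) = 82 + 24*A (u(A) = ((A + A) + 7)*12 - 2 = (2*A + 7)*12 - 2 = (7 + 2*A)*12 - 2 = (84 + 24*A) - 2 = 82 + 24*A)
u(1166/342) + 3990068 = (82 + 24*(1166/342)) + 3990068 = (82 + 24*(1166*(1/342))) + 3990068 = (82 + 24*(583/171)) + 3990068 = (82 + 4664/57) + 3990068 = 9338/57 + 3990068 = 227443214/57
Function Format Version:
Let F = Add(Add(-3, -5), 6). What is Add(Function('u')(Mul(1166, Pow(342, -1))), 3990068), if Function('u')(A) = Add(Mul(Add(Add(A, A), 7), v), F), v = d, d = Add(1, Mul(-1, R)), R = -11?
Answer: Rational(227443214, 57) ≈ 3.9902e+6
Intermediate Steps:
d = 12 (d = Add(1, Mul(-1, -11)) = Add(1, 11) = 12)
v = 12
F = -2 (F = Add(-8, 6) = -2)
Function('u')(A) = Add(82, Mul(24, A)) (Function('u')(A) = Add(Mul(Add(Add(A, A), 7), 12), -2) = Add(Mul(Add(Mul(2, A), 7), 12), -2) = Add(Mul(Add(7, Mul(2, A)), 12), -2) = Add(Add(84, Mul(24, A)), -2) = Add(82, Mul(24, A)))
Add(Function('u')(Mul(1166, Pow(342, -1))), 3990068) = Add(Add(82, Mul(24, Mul(1166, Pow(342, -1)))), 3990068) = Add(Add(82, Mul(24, Mul(1166, Rational(1, 342)))), 3990068) = Add(Add(82, Mul(24, Rational(583, 171))), 3990068) = Add(Add(82, Rational(4664, 57)), 3990068) = Add(Rational(9338, 57), 3990068) = Rational(227443214, 57)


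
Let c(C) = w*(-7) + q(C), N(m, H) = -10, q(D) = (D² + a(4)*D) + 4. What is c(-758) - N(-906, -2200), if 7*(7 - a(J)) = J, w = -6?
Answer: 3988230/7 ≈ 5.6975e+5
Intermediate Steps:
a(J) = 7 - J/7
q(D) = 4 + D² + 45*D/7 (q(D) = (D² + (7 - ⅐*4)*D) + 4 = (D² + (7 - 4/7)*D) + 4 = (D² + 45*D/7) + 4 = 4 + D² + 45*D/7)
c(C) = 46 + C² + 45*C/7 (c(C) = -6*(-7) + (4 + C² + 45*C/7) = 42 + (4 + C² + 45*C/7) = 46 + C² + 45*C/7)
c(-758) - N(-906, -2200) = (46 + (-758)² + (45/7)*(-758)) - 1*(-10) = (46 + 574564 - 34110/7) + 10 = 3988160/7 + 10 = 3988230/7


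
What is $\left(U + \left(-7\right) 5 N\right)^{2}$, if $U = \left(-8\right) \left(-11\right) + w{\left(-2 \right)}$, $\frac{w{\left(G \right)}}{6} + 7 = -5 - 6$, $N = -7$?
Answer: $50625$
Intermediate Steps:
$w{\left(G \right)} = -108$ ($w{\left(G \right)} = -42 + 6 \left(-5 - 6\right) = -42 + 6 \left(-11\right) = -42 - 66 = -108$)
$U = -20$ ($U = \left(-8\right) \left(-11\right) - 108 = 88 - 108 = -20$)
$\left(U + \left(-7\right) 5 N\right)^{2} = \left(-20 + \left(-7\right) 5 \left(-7\right)\right)^{2} = \left(-20 - -245\right)^{2} = \left(-20 + 245\right)^{2} = 225^{2} = 50625$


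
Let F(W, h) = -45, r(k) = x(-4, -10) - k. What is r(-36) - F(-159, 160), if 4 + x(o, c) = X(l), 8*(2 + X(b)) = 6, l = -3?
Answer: 303/4 ≈ 75.750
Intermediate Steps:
X(b) = -5/4 (X(b) = -2 + (1/8)*6 = -2 + 3/4 = -5/4)
x(o, c) = -21/4 (x(o, c) = -4 - 5/4 = -21/4)
r(k) = -21/4 - k
r(-36) - F(-159, 160) = (-21/4 - 1*(-36)) - 1*(-45) = (-21/4 + 36) + 45 = 123/4 + 45 = 303/4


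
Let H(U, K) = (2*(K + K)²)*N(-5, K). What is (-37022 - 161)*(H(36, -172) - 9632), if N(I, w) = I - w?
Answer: -1469271074336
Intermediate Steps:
H(U, K) = 8*K²*(-5 - K) (H(U, K) = (2*(K + K)²)*(-5 - K) = (2*(2*K)²)*(-5 - K) = (2*(4*K²))*(-5 - K) = (8*K²)*(-5 - K) = 8*K²*(-5 - K))
(-37022 - 161)*(H(36, -172) - 9632) = (-37022 - 161)*(8*(-172)²*(-5 - 1*(-172)) - 9632) = -37183*(8*29584*(-5 + 172) - 9632) = -37183*(8*29584*167 - 9632) = -37183*(39524224 - 9632) = -37183*39514592 = -1469271074336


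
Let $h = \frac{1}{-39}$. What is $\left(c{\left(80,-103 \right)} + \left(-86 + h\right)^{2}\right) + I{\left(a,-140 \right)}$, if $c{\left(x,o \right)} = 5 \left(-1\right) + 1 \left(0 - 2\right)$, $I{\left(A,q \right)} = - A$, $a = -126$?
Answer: $\frac{11437024}{1521} \approx 7519.4$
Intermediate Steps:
$h = - \frac{1}{39} \approx -0.025641$
$c{\left(x,o \right)} = -7$ ($c{\left(x,o \right)} = -5 + 1 \left(-2\right) = -5 - 2 = -7$)
$\left(c{\left(80,-103 \right)} + \left(-86 + h\right)^{2}\right) + I{\left(a,-140 \right)} = \left(-7 + \left(-86 - \frac{1}{39}\right)^{2}\right) - -126 = \left(-7 + \left(- \frac{3355}{39}\right)^{2}\right) + 126 = \left(-7 + \frac{11256025}{1521}\right) + 126 = \frac{11245378}{1521} + 126 = \frac{11437024}{1521}$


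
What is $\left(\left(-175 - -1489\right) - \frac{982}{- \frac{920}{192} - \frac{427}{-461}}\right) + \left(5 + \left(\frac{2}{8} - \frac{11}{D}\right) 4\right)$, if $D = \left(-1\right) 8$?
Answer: $\frac{135105013}{85534} \approx 1579.5$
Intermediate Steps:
$D = -8$
$\left(\left(-175 - -1489\right) - \frac{982}{- \frac{920}{192} - \frac{427}{-461}}\right) + \left(5 + \left(\frac{2}{8} - \frac{11}{D}\right) 4\right) = \left(\left(-175 - -1489\right) - \frac{982}{- \frac{920}{192} - \frac{427}{-461}}\right) + \left(5 + \left(\frac{2}{8} - \frac{11}{-8}\right) 4\right) = \left(\left(-175 + 1489\right) - \frac{982}{\left(-920\right) \frac{1}{192} - - \frac{427}{461}}\right) + \left(5 + \left(2 \cdot \frac{1}{8} - - \frac{11}{8}\right) 4\right) = \left(1314 - \frac{982}{- \frac{115}{24} + \frac{427}{461}}\right) + \left(5 + \left(\frac{1}{4} + \frac{11}{8}\right) 4\right) = \left(1314 - \frac{982}{- \frac{42767}{11064}}\right) + \left(5 + \frac{13}{8} \cdot 4\right) = \left(1314 - - \frac{10864848}{42767}\right) + \left(5 + \frac{13}{2}\right) = \left(1314 + \frac{10864848}{42767}\right) + \frac{23}{2} = \frac{67060686}{42767} + \frac{23}{2} = \frac{135105013}{85534}$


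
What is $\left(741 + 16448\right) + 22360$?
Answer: $39549$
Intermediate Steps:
$\left(741 + 16448\right) + 22360 = 17189 + 22360 = 39549$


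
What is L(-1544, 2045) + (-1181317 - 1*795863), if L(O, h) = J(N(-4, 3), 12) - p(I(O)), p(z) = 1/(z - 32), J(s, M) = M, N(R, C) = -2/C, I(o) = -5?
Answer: -73155215/37 ≈ -1.9772e+6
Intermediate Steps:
p(z) = 1/(-32 + z)
L(O, h) = 445/37 (L(O, h) = 12 - 1/(-32 - 5) = 12 - 1/(-37) = 12 - 1*(-1/37) = 12 + 1/37 = 445/37)
L(-1544, 2045) + (-1181317 - 1*795863) = 445/37 + (-1181317 - 1*795863) = 445/37 + (-1181317 - 795863) = 445/37 - 1977180 = -73155215/37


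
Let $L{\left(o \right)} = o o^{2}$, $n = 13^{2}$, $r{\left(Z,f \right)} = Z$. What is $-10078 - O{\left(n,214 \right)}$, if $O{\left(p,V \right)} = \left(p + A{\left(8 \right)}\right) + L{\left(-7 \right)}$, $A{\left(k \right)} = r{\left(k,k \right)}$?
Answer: $-9912$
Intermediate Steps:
$A{\left(k \right)} = k$
$n = 169$
$L{\left(o \right)} = o^{3}$
$O{\left(p,V \right)} = -335 + p$ ($O{\left(p,V \right)} = \left(p + 8\right) + \left(-7\right)^{3} = \left(8 + p\right) - 343 = -335 + p$)
$-10078 - O{\left(n,214 \right)} = -10078 - \left(-335 + 169\right) = -10078 - -166 = -10078 + 166 = -9912$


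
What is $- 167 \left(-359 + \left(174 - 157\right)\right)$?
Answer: $57114$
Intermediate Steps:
$- 167 \left(-359 + \left(174 - 157\right)\right) = - 167 \left(-359 + 17\right) = \left(-167\right) \left(-342\right) = 57114$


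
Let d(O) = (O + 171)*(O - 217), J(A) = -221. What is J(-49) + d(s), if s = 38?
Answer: -37632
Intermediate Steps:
d(O) = (-217 + O)*(171 + O) (d(O) = (171 + O)*(-217 + O) = (-217 + O)*(171 + O))
J(-49) + d(s) = -221 + (-37107 + 38² - 46*38) = -221 + (-37107 + 1444 - 1748) = -221 - 37411 = -37632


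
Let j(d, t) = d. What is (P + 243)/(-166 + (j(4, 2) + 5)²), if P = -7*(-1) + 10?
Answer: -52/17 ≈ -3.0588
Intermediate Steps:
P = 17 (P = 7 + 10 = 17)
(P + 243)/(-166 + (j(4, 2) + 5)²) = (17 + 243)/(-166 + (4 + 5)²) = 260/(-166 + 9²) = 260/(-166 + 81) = 260/(-85) = 260*(-1/85) = -52/17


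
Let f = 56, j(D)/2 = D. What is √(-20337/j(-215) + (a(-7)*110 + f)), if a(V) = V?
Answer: I*√123273690/430 ≈ 25.821*I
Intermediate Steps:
j(D) = 2*D
√(-20337/j(-215) + (a(-7)*110 + f)) = √(-20337/(2*(-215)) + (-7*110 + 56)) = √(-20337/(-430) + (-770 + 56)) = √(-20337*(-1/430) - 714) = √(20337/430 - 714) = √(-286683/430) = I*√123273690/430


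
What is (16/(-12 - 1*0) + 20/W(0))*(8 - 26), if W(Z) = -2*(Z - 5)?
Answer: -12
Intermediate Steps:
W(Z) = 10 - 2*Z (W(Z) = -2*(-5 + Z) = 10 - 2*Z)
(16/(-12 - 1*0) + 20/W(0))*(8 - 26) = (16/(-12 - 1*0) + 20/(10 - 2*0))*(8 - 26) = (16/(-12 + 0) + 20/(10 + 0))*(-18) = (16/(-12) + 20/10)*(-18) = (16*(-1/12) + 20*(1/10))*(-18) = (-4/3 + 2)*(-18) = (2/3)*(-18) = -12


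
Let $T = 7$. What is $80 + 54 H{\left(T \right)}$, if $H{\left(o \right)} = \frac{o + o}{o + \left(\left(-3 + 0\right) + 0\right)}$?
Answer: $269$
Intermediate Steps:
$H{\left(o \right)} = \frac{2 o}{-3 + o}$ ($H{\left(o \right)} = \frac{2 o}{o + \left(-3 + 0\right)} = \frac{2 o}{o - 3} = \frac{2 o}{-3 + o}$)
$80 + 54 H{\left(T \right)} = 80 + 54 \cdot 2 \cdot 7 \frac{1}{-3 + 7} = 80 + 54 \cdot 2 \cdot 7 \cdot \frac{1}{4} = 80 + 54 \cdot \frac{7}{2} = 80 + 189 = 269$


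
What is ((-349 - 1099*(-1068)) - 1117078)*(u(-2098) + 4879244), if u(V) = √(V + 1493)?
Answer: 274725833420 + 619355*I*√5 ≈ 2.7473e+11 + 1.3849e+6*I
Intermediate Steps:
u(V) = √(1493 + V)
((-349 - 1099*(-1068)) - 1117078)*(u(-2098) + 4879244) = ((-349 - 1099*(-1068)) - 1117078)*(√(1493 - 2098) + 4879244) = ((-349 + 1173732) - 1117078)*(√(-605) + 4879244) = (1173383 - 1117078)*(11*I*√5 + 4879244) = 56305*(4879244 + 11*I*√5) = 274725833420 + 619355*I*√5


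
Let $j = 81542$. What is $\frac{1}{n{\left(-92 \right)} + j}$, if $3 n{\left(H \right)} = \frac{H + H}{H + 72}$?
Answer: $\frac{15}{1223176} \approx 1.2263 \cdot 10^{-5}$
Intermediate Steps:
$n{\left(H \right)} = \frac{2 H}{3 \left(72 + H\right)}$ ($n{\left(H \right)} = \frac{\left(H + H\right) \frac{1}{H + 72}}{3} = \frac{2 H \frac{1}{72 + H}}{3} = \frac{2 H}{3 \left(72 + H\right)}$)
$\frac{1}{n{\left(-92 \right)} + j} = \frac{1}{\frac{2}{3} \left(-92\right) \frac{1}{72 - 92} + 81542} = \frac{1}{\frac{2}{3} \left(-92\right) \frac{1}{-20} + 81542} = \frac{1}{\frac{2}{3} \left(-92\right) \left(- \frac{1}{20}\right) + 81542} = \frac{1}{\frac{46}{15} + 81542} = \frac{1}{\frac{1223176}{15}} = \frac{15}{1223176}$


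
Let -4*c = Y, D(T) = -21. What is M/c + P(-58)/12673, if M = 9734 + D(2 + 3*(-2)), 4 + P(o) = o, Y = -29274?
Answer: 245278204/185494701 ≈ 1.3223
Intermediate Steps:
P(o) = -4 + o
M = 9713 (M = 9734 - 21 = 9713)
c = 14637/2 (c = -¼*(-29274) = 14637/2 ≈ 7318.5)
M/c + P(-58)/12673 = 9713/(14637/2) + (-4 - 58)/12673 = 9713*(2/14637) - 62*1/12673 = 19426/14637 - 62/12673 = 245278204/185494701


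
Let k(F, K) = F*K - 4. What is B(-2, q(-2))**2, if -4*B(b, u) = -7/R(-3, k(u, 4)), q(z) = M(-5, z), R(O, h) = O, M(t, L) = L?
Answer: 49/144 ≈ 0.34028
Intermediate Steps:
k(F, K) = -4 + F*K
q(z) = z
B(b, u) = -7/12 (B(b, u) = -(-7)/(4*(-3)) = -(-7)*(-1)/(4*3) = -1/4*7/3 = -7/12)
B(-2, q(-2))**2 = (-7/12)**2 = 49/144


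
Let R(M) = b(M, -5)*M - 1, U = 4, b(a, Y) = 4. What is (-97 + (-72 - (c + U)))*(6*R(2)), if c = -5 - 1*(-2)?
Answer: -7140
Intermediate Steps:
c = -3 (c = -5 + 2 = -3)
R(M) = -1 + 4*M (R(M) = 4*M - 1 = -1 + 4*M)
(-97 + (-72 - (c + U)))*(6*R(2)) = (-97 + (-72 - (-3 + 4)))*(6*(-1 + 4*2)) = (-97 + (-72 - 1))*(6*(-1 + 8)) = (-97 + (-72 - 1*1))*(6*7) = (-97 + (-72 - 1))*42 = (-97 - 73)*42 = -170*42 = -7140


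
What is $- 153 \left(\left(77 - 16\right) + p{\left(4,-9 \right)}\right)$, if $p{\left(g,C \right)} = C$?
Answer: $-7956$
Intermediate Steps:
$- 153 \left(\left(77 - 16\right) + p{\left(4,-9 \right)}\right) = - 153 \left(\left(77 - 16\right) - 9\right) = - 153 \left(61 - 9\right) = \left(-153\right) 52 = -7956$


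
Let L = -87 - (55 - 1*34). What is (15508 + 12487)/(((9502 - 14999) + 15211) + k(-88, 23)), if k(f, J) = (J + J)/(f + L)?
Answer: 2743510/951949 ≈ 2.8820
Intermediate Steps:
L = -108 (L = -87 - (55 - 34) = -87 - 1*21 = -87 - 21 = -108)
k(f, J) = 2*J/(-108 + f) (k(f, J) = (J + J)/(f - 108) = (2*J)/(-108 + f) = 2*J/(-108 + f))
(15508 + 12487)/(((9502 - 14999) + 15211) + k(-88, 23)) = (15508 + 12487)/(((9502 - 14999) + 15211) + 2*23/(-108 - 88)) = 27995/((-5497 + 15211) + 2*23/(-196)) = 27995/(9714 + 2*23*(-1/196)) = 27995/(9714 - 23/98) = 27995/(951949/98) = 27995*(98/951949) = 2743510/951949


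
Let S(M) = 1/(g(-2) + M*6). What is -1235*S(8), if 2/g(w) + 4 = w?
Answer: -285/11 ≈ -25.909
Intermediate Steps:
g(w) = 2/(-4 + w)
S(M) = 1/(-1/3 + 6*M) (S(M) = 1/(2/(-4 - 2) + M*6) = 1/(2/(-6) + 6*M) = 1/(2*(-1/6) + 6*M) = 1/(-1/3 + 6*M))
-1235*S(8) = -3705/(-1 + 18*8) = -3705/(-1 + 144) = -3705/143 = -1235*3/143 = -285/11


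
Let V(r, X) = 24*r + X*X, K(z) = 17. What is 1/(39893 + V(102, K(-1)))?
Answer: 1/42630 ≈ 2.3458e-5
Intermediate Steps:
V(r, X) = X**2 + 24*r (V(r, X) = 24*r + X**2 = X**2 + 24*r)
1/(39893 + V(102, K(-1))) = 1/(39893 + (17**2 + 24*102)) = 1/(39893 + (289 + 2448)) = 1/(39893 + 2737) = 1/42630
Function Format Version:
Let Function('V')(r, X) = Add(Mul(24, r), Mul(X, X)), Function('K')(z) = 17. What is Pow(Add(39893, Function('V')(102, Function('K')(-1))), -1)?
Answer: Rational(1, 42630) ≈ 2.3458e-5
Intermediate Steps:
Function('V')(r, X) = Add(Pow(X, 2), Mul(24, r)) (Function('V')(r, X) = Add(Mul(24, r), Pow(X, 2)) = Add(Pow(X, 2), Mul(24, r)))
Pow(Add(39893, Function('V')(102, Function('K')(-1))), -1) = Pow(Add(39893, Add(Pow(17, 2), Mul(24, 102))), -1) = Pow(Add(39893, Add(289, 2448)), -1) = Pow(Add(39893, 2737), -1) = Pow(42630, -1) = Rational(1, 42630)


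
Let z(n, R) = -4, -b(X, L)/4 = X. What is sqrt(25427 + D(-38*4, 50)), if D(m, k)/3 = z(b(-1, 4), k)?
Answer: sqrt(25415) ≈ 159.42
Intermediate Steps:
b(X, L) = -4*X
D(m, k) = -12 (D(m, k) = 3*(-4) = -12)
sqrt(25427 + D(-38*4, 50)) = sqrt(25427 - 12) = sqrt(25415)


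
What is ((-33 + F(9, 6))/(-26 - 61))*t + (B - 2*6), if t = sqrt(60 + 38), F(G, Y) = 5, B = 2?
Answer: -10 + 196*sqrt(2)/87 ≈ -6.8140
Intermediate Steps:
t = 7*sqrt(2) (t = sqrt(98) = 7*sqrt(2) ≈ 9.8995)
((-33 + F(9, 6))/(-26 - 61))*t + (B - 2*6) = ((-33 + 5)/(-26 - 61))*(7*sqrt(2)) + (2 - 2*6) = (-28/(-87))*(7*sqrt(2)) + (2 - 12) = (-28*(-1/87))*(7*sqrt(2)) - 10 = 28*(7*sqrt(2))/87 - 10 = 196*sqrt(2)/87 - 10 = -10 + 196*sqrt(2)/87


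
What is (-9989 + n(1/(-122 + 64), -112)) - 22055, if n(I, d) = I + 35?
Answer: -1856523/58 ≈ -32009.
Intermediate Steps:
n(I, d) = 35 + I
(-9989 + n(1/(-122 + 64), -112)) - 22055 = (-9989 + (35 + 1/(-122 + 64))) - 22055 = (-9989 + (35 + 1/(-58))) - 22055 = (-9989 + (35 - 1/58)) - 22055 = (-9989 + 2029/58) - 22055 = -577333/58 - 22055 = -1856523/58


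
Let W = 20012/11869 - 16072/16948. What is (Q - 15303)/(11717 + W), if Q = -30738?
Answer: -771784561691/196424254501 ≈ -3.9292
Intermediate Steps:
W = 37101202/50288953 (W = 20012*(1/11869) - 16072*1/16948 = 20012/11869 - 4018/4237 = 37101202/50288953 ≈ 0.73776)
(Q - 15303)/(11717 + W) = (-30738 - 15303)/(11717 + 37101202/50288953) = -46041/589272763503/50288953 = -46041*50288953/589272763503 = -771784561691/196424254501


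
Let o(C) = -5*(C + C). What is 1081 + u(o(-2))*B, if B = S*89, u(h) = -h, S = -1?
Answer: 2861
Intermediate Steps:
o(C) = -10*C
B = -89 (B = -1*89 = -89)
1081 + u(o(-2))*B = 1081 - (-10)*(-2)*(-89) = 1081 - 1*20*(-89) = 1081 - 20*(-89) = 1081 + 1780 = 2861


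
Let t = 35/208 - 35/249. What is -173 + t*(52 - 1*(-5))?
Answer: -2959407/17264 ≈ -171.42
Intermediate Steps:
t = 1435/51792 (t = 35*(1/208) - 35*1/249 = 35/208 - 35/249 = 1435/51792 ≈ 0.027707)
-173 + t*(52 - 1*(-5)) = -173 + 1435*(52 - 1*(-5))/51792 = -173 + 1435*(52 + 5)/51792 = -173 + (1435/51792)*57 = -173 + 27265/17264 = -2959407/17264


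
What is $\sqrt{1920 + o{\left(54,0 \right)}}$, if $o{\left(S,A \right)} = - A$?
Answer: $8 \sqrt{30} \approx 43.818$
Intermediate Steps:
$\sqrt{1920 + o{\left(54,0 \right)}} = \sqrt{1920 - 0} = \sqrt{1920 + 0} = \sqrt{1920} = 8 \sqrt{30}$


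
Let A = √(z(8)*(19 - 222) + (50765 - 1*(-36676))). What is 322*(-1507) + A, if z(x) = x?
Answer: -485254 + √85817 ≈ -4.8496e+5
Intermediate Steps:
A = √85817 (A = √(8*(19 - 222) + (50765 - 1*(-36676))) = √(8*(-203) + (50765 + 36676)) = √(-1624 + 87441) = √85817 ≈ 292.95)
322*(-1507) + A = 322*(-1507) + √85817 = -485254 + √85817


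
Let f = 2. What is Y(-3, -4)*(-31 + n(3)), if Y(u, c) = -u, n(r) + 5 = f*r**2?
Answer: -54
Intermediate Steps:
n(r) = -5 + 2*r**2
Y(-3, -4)*(-31 + n(3)) = (-1*(-3))*(-31 + (-5 + 2*3**2)) = 3*(-31 + (-5 + 2*9)) = 3*(-31 + (-5 + 18)) = 3*(-31 + 13) = 3*(-18) = -54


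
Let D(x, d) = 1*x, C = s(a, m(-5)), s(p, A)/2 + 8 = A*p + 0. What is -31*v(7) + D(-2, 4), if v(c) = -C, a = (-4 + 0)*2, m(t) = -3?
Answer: 990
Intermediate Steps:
a = -8 (a = -4*2 = -8)
s(p, A) = -16 + 2*A*p (s(p, A) = -16 + 2*(A*p + 0) = -16 + 2*(A*p) = -16 + 2*A*p)
C = 32 (C = -16 + 2*(-3)*(-8) = -16 + 48 = 32)
D(x, d) = x
v(c) = -32 (v(c) = -1*32 = -32)
-31*v(7) + D(-2, 4) = -31*(-32) - 2 = 992 - 2 = 990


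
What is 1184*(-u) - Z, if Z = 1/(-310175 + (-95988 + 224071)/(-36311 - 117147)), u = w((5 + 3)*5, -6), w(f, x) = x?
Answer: 338143034960690/47598963233 ≈ 7104.0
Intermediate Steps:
u = -6
Z = -153458/47598963233 (Z = 1/(-310175 + 128083/(-153458)) = 1/(-310175 + 128083*(-1/153458)) = 1/(-310175 - 128083/153458) = 1/(-47598963233/153458) = -153458/47598963233 ≈ -3.2240e-6)
1184*(-u) - Z = 1184*(-1*(-6)) - 1*(-153458/47598963233) = 1184*6 + 153458/47598963233 = 7104 + 153458/47598963233 = 338143034960690/47598963233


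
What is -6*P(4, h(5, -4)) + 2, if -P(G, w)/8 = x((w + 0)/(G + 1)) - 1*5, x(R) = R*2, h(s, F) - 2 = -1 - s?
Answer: -1574/5 ≈ -314.80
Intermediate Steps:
h(s, F) = 1 - s (h(s, F) = 2 + (-1 - s) = 1 - s)
x(R) = 2*R
P(G, w) = 40 - 16*w/(1 + G) (P(G, w) = -8*(2*((w + 0)/(G + 1)) - 1*5) = -8*(2*(w/(1 + G)) - 5) = -8*(2*w/(1 + G) - 5) = -8*(-5 + 2*w/(1 + G)) = 40 - 16*w/(1 + G))
-6*P(4, h(5, -4)) + 2 = -48*(5 - 2*(1 - 1*5) + 5*4)/(1 + 4) + 2 = -48*(5 - 2*(1 - 5) + 20)/5 + 2 = -48*(5 - 2*(-4) + 20)/5 + 2 = -48*(5 + 8 + 20)/5 + 2 = -48*33/5 + 2 = -6*264/5 + 2 = -1584/5 + 2 = -1574/5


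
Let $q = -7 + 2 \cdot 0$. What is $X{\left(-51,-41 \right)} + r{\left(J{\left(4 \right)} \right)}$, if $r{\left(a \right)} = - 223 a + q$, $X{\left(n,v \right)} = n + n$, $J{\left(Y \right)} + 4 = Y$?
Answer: $-109$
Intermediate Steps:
$q = -7$ ($q = -7 + 0 = -7$)
$J{\left(Y \right)} = -4 + Y$
$X{\left(n,v \right)} = 2 n$
$r{\left(a \right)} = -7 - 223 a$ ($r{\left(a \right)} = - 223 a - 7 = -7 - 223 a$)
$X{\left(-51,-41 \right)} + r{\left(J{\left(4 \right)} \right)} = 2 \left(-51\right) - \left(7 + 223 \left(-4 + 4\right)\right) = -102 - 7 = -109$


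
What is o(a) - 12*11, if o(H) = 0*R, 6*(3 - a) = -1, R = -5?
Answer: -132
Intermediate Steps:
a = 19/6 (a = 3 - 1/6*(-1) = 3 + 1/6 = 19/6 ≈ 3.1667)
o(H) = 0 (o(H) = 0*(-5) = 0)
o(a) - 12*11 = 0 - 12*11 = 0 - 132 = -132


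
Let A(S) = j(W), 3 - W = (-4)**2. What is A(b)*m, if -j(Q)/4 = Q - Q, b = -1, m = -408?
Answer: 0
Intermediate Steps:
W = -13 (W = 3 - 1*(-4)**2 = 3 - 1*16 = 3 - 16 = -13)
j(Q) = 0 (j(Q) = -4*(Q - Q) = -4*0 = 0)
A(S) = 0
A(b)*m = 0*(-408) = 0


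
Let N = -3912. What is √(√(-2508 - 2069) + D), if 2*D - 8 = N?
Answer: √(-1952 + I*√4577) ≈ 0.7655 + 44.188*I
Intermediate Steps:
D = -1952 (D = 4 + (½)*(-3912) = 4 - 1956 = -1952)
√(√(-2508 - 2069) + D) = √(√(-2508 - 2069) - 1952) = √(√(-4577) - 1952) = √(I*√4577 - 1952) = √(-1952 + I*√4577)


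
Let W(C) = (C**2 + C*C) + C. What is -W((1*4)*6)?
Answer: -1176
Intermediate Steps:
W(C) = C + 2*C**2 (W(C) = (C**2 + C**2) + C = 2*C**2 + C = C + 2*C**2)
-W((1*4)*6) = -(1*4)*6*(1 + 2*((1*4)*6)) = -4*6*(1 + 2*(4*6)) = -24*(1 + 2*24) = -24*(1 + 48) = -24*49 = -1*1176 = -1176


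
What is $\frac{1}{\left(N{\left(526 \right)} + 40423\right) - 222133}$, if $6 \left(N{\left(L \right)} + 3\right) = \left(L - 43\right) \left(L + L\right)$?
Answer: $- \frac{1}{97027} \approx -1.0306 \cdot 10^{-5}$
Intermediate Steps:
$N{\left(L \right)} = -3 + \frac{L \left(-43 + L\right)}{3}$ ($N{\left(L \right)} = -3 + \frac{\left(L - 43\right) \left(L + L\right)}{6} = -3 + \frac{\left(-43 + L\right) 2 L}{6} = -3 + \frac{2 L \left(-43 + L\right)}{6} = -3 + \frac{L \left(-43 + L\right)}{3}$)
$\frac{1}{\left(N{\left(526 \right)} + 40423\right) - 222133} = \frac{1}{\left(\left(-3 - \frac{22618}{3} + \frac{526^{2}}{3}\right) + 40423\right) - 222133} = \frac{1}{\left(\left(-3 - \frac{22618}{3} + \frac{1}{3} \cdot 276676\right) + 40423\right) - 222133} = \frac{1}{\left(\left(-3 - \frac{22618}{3} + \frac{276676}{3}\right) + 40423\right) - 222133} = \frac{1}{\left(84683 + 40423\right) - 222133} = \frac{1}{125106 - 222133} = \frac{1}{-97027} = - \frac{1}{97027}$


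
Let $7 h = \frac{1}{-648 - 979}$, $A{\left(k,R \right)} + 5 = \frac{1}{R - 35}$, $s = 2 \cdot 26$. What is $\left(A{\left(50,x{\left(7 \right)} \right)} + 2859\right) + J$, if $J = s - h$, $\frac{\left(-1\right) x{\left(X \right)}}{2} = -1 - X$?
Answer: $\frac{628820876}{216391} \approx 2905.9$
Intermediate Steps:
$s = 52$
$x{\left(X \right)} = 2 + 2 X$ ($x{\left(X \right)} = - 2 \left(-1 - X\right) = 2 + 2 X$)
$A{\left(k,R \right)} = -5 + \frac{1}{-35 + R}$ ($A{\left(k,R \right)} = -5 + \frac{1}{R - 35} = -5 + \frac{1}{-35 + R}$)
$h = - \frac{1}{11389}$ ($h = \frac{1}{7 \left(-648 - 979\right)} = \frac{1}{7 \left(-1627\right)} = \frac{1}{7} \left(- \frac{1}{1627}\right) = - \frac{1}{11389} \approx -8.7804 \cdot 10^{-5}$)
$J = \frac{592229}{11389}$ ($J = 52 - - \frac{1}{11389} = 52 + \frac{1}{11389} = \frac{592229}{11389} \approx 52.0$)
$\left(A{\left(50,x{\left(7 \right)} \right)} + 2859\right) + J = \left(\frac{176 - 5 \left(2 + 2 \cdot 7\right)}{-35 + \left(2 + 2 \cdot 7\right)} + 2859\right) + \frac{592229}{11389} = \left(\frac{176 - 5 \left(2 + 14\right)}{-35 + \left(2 + 14\right)} + 2859\right) + \frac{592229}{11389} = \left(\frac{176 - 80}{-35 + 16} + 2859\right) + \frac{592229}{11389} = \left(\frac{176 - 80}{-19} + 2859\right) + \frac{592229}{11389} = \left(\left(- \frac{1}{19}\right) 96 + 2859\right) + \frac{592229}{11389} = \left(- \frac{96}{19} + 2859\right) + \frac{592229}{11389} = \frac{54225}{19} + \frac{592229}{11389} = \frac{628820876}{216391}$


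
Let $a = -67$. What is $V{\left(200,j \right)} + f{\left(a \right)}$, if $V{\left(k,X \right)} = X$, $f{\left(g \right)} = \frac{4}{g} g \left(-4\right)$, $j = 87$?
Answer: $71$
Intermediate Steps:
$f{\left(g \right)} = -16$ ($f{\left(g \right)} = 4 \left(-4\right) = -16$)
$V{\left(200,j \right)} + f{\left(a \right)} = 87 - 16 = 71$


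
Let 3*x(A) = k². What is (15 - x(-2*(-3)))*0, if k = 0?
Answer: 0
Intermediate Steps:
x(A) = 0 (x(A) = (⅓)*0² = (⅓)*0 = 0)
(15 - x(-2*(-3)))*0 = (15 - 1*0)*0 = (15 + 0)*0 = 15*0 = 0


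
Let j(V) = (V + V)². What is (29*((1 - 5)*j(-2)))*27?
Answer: -50112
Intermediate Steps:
j(V) = 4*V² (j(V) = (2*V)² = 4*V²)
(29*((1 - 5)*j(-2)))*27 = (29*((1 - 5)*(4*(-2)²)))*27 = (29*(-16*4))*27 = (29*(-4*16))*27 = (29*(-64))*27 = -1856*27 = -50112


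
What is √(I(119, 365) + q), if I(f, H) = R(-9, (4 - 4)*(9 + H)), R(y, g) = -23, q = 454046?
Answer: 3*√50447 ≈ 673.81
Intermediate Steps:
I(f, H) = -23
√(I(119, 365) + q) = √(-23 + 454046) = √454023 = 3*√50447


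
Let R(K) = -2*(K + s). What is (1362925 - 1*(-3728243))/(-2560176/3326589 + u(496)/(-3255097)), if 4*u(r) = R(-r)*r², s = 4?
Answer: -382840626356596926/1455962323579 ≈ -2.6295e+5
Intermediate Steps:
R(K) = -8 - 2*K (R(K) = -2*(K + 4) = -2*(4 + K) = -8 - 2*K)
u(r) = r²*(-8 + 2*r)/4 (u(r) = ((-8 - (-2)*r)*r²)/4 = ((-8 + 2*r)*r²)/4 = (r²*(-8 + 2*r))/4 = r²*(-8 + 2*r)/4)
(1362925 - 1*(-3728243))/(-2560176/3326589 + u(496)/(-3255097)) = (1362925 - 1*(-3728243))/(-2560176/3326589 + ((½)*496²*(-4 + 496))/(-3255097)) = (1362925 + 3728243)/(-2560176*1/3326589 + ((½)*246016*492)*(-1/3255097)) = 5091168/(-284464/369621 + 60519936*(-1/3255097)) = 5091168/(-284464/369621 - 60519936/3255097) = 5091168/(-23295397177264/1203152208237) = 5091168*(-1203152208237/23295397177264) = -382840626356596926/1455962323579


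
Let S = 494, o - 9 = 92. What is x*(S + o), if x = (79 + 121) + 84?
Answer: 168980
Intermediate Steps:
o = 101 (o = 9 + 92 = 101)
x = 284 (x = 200 + 84 = 284)
x*(S + o) = 284*(494 + 101) = 284*595 = 168980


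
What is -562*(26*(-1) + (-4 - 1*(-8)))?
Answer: 12364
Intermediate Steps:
-562*(26*(-1) + (-4 - 1*(-8))) = -562*(-26 + (-4 + 8)) = -562*(-26 + 4) = -562*(-22) = 12364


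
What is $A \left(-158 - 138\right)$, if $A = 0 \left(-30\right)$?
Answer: $0$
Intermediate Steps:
$A = 0$
$A \left(-158 - 138\right) = 0 \left(-158 - 138\right) = 0 \left(-296\right) = 0$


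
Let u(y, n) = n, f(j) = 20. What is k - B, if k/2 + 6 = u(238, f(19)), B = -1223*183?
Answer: 223837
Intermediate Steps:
B = -223809
k = 28 (k = -12 + 2*20 = -12 + 40 = 28)
k - B = 28 - 1*(-223809) = 28 + 223809 = 223837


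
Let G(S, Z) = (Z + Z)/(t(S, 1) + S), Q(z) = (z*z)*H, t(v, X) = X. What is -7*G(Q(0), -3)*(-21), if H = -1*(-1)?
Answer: -882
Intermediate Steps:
H = 1
Q(z) = z**2 (Q(z) = (z*z)*1 = z**2*1 = z**2)
G(S, Z) = 2*Z/(1 + S) (G(S, Z) = (Z + Z)/(1 + S) = (2*Z)/(1 + S) = 2*Z/(1 + S))
-7*G(Q(0), -3)*(-21) = -14*(-3)/(1 + 0**2)*(-21) = -14*(-3)/(1 + 0)*(-21) = -14*(-3)/1*(-21) = -14*(-3)*(-21) = -7*(-6)*(-21) = 42*(-21) = -882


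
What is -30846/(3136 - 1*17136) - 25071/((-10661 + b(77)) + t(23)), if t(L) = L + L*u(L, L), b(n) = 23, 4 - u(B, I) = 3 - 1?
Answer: 112834229/24661000 ≈ 4.5754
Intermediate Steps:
u(B, I) = 2 (u(B, I) = 4 - (3 - 1) = 4 - 1*2 = 4 - 2 = 2)
t(L) = 3*L (t(L) = L + L*2 = L + 2*L = 3*L)
-30846/(3136 - 1*17136) - 25071/((-10661 + b(77)) + t(23)) = -30846/(3136 - 1*17136) - 25071/((-10661 + 23) + 3*23) = -30846/(3136 - 17136) - 25071/(-10638 + 69) = -30846/(-14000) - 25071/(-10569) = -30846*(-1/14000) - 25071*(-1/10569) = 15423/7000 + 8357/3523 = 112834229/24661000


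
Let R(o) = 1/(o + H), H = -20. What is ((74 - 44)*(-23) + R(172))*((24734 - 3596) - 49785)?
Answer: 3004468713/152 ≈ 1.9766e+7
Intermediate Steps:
R(o) = 1/(-20 + o) (R(o) = 1/(o - 20) = 1/(-20 + o))
((74 - 44)*(-23) + R(172))*((24734 - 3596) - 49785) = ((74 - 44)*(-23) + 1/(-20 + 172))*((24734 - 3596) - 49785) = (30*(-23) + 1/152)*(21138 - 49785) = (-690 + 1/152)*(-28647) = -104879/152*(-28647) = 3004468713/152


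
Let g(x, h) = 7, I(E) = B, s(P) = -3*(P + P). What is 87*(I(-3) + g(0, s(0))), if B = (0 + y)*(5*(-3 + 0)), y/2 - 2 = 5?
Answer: -17661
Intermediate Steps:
s(P) = -6*P
y = 14 (y = 4 + 2*5 = 4 + 10 = 14)
B = -210 (B = (0 + 14)*(5*(-3 + 0)) = 14*(5*(-3)) = 14*(-15) = -210)
I(E) = -210
87*(I(-3) + g(0, s(0))) = 87*(-210 + 7) = 87*(-203) = -17661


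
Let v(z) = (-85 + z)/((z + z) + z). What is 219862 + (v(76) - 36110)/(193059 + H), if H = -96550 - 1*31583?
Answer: 1084879031749/4934376 ≈ 2.1986e+5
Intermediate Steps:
H = -128133 (H = -96550 - 31583 = -128133)
v(z) = (-85 + z)/(3*z) (v(z) = (-85 + z)/(2*z + z) = (-85 + z)/((3*z)) = (-85 + z)*(1/(3*z)) = (-85 + z)/(3*z))
219862 + (v(76) - 36110)/(193059 + H) = 219862 + ((1/3)*(-85 + 76)/76 - 36110)/(193059 - 128133) = 219862 + ((1/3)*(1/76)*(-9) - 36110)/64926 = 219862 + (-3/76 - 36110)*(1/64926) = 219862 - 2744363/76*1/64926 = 219862 - 2744363/4934376 = 1084879031749/4934376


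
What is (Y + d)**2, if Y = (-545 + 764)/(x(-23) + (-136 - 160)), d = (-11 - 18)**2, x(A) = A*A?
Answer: 38483453584/54289 ≈ 7.0886e+5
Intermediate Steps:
x(A) = A**2
d = 841 (d = (-29)**2 = 841)
Y = 219/233 (Y = (-545 + 764)/((-23)**2 + (-136 - 160)) = 219/(529 - 296) = 219/233 ≈ 0.93991)
(Y + d)**2 = (219/233 + 841)**2 = (196172/233)**2 = 38483453584/54289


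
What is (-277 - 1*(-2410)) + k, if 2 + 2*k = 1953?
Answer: 6217/2 ≈ 3108.5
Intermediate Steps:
k = 1951/2 (k = -1 + (½)*1953 = -1 + 1953/2 = 1951/2 ≈ 975.50)
(-277 - 1*(-2410)) + k = (-277 - 1*(-2410)) + 1951/2 = (-277 + 2410) + 1951/2 = 2133 + 1951/2 = 6217/2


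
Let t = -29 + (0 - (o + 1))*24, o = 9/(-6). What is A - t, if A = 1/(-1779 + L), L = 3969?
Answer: 37231/2190 ≈ 17.000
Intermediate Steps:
o = -3/2 (o = 9*(-⅙) = -3/2 ≈ -1.5000)
A = 1/2190 (A = 1/(-1779 + 3969) = 1/2190 ≈ 0.00045662)
t = -17 (t = -29 + (0 - (-3/2 + 1))*24 = -29 + (0 - 1*(-½))*24 = -29 + (0 + ½)*24 = -29 + (½)*24 = -29 + 12 = -17)
A - t = 1/2190 - 1*(-17) = 1/2190 + 17 = 37231/2190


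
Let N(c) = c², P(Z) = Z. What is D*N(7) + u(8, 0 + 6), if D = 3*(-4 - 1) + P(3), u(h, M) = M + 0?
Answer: -582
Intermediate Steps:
u(h, M) = M
D = -12 (D = 3*(-4 - 1) + 3 = 3*(-5) + 3 = -15 + 3 = -12)
D*N(7) + u(8, 0 + 6) = -12*7² + (0 + 6) = -12*49 + 6 = -588 + 6 = -582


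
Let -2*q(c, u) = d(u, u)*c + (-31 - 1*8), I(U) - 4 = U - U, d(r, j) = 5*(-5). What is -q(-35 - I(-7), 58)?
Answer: 468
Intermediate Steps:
d(r, j) = -25
I(U) = 4 (I(U) = 4 + (U - U) = 4 + 0 = 4)
q(c, u) = 39/2 + 25*c/2 (q(c, u) = -(-25*c + (-31 - 1*8))/2 = -(-25*c + (-31 - 8))/2 = -(-25*c - 39)/2 = -(-39 - 25*c)/2 = 39/2 + 25*c/2)
-q(-35 - I(-7), 58) = -(39/2 + 25*(-35 - 1*4)/2) = -(39/2 + 25*(-35 - 4)/2) = -(39/2 + (25/2)*(-39)) = -(39/2 - 975/2) = -1*(-468) = 468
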